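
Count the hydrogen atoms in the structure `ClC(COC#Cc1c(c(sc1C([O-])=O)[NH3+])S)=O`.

Hydrogens are implicit in SMILES; fill each atom to its normal valence:
  4 × C (aromatic): no H
  4 × C: no H
  3 × O: no H
  1 × C: 2 H
  1 × Cl: no H
  1 × N (charge +1): 3 H
  1 × O (charge -1): no H
  1 × S: 1 H
  1 × S (aromatic): no H
  Total hydrogens = 6.

6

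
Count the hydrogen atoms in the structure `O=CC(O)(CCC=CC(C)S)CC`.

18

Hydrogens are implicit in SMILES; fill each atom to its normal valence:
  4 × C: 1 H each → 4
  3 × C: 2 H each → 6
  2 × C: 3 H each → 6
  1 × C: no H
  1 × O: 1 H
  1 × O: no H
  1 × S: 1 H
  Total hydrogens = 18.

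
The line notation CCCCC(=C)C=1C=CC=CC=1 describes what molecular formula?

C12H16

Heavy atoms from the SMILES: 12 C.
Implicit hydrogens by atom environment:
  5 × C (aromatic): 1 H each → 5
  4 × C: 2 H each → 8
  1 × C: 3 H
  1 × C: no H
  1 × C (aromatic): no H
  Total hydrogens = 16.
Molecular formula: C12H16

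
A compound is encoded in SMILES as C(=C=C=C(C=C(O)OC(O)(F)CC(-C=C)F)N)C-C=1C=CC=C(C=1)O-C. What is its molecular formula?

Heavy atoms from the SMILES: 19 C, 2 F, 1 N, 4 O.
Implicit hydrogens by atom environment:
  5 × C: no H
  4 × C: 1 H each → 4
  4 × C (aromatic): 1 H each → 4
  3 × C: 2 H each → 6
  2 × C (aromatic): no H
  2 × F: no H
  2 × O: 1 H each → 2
  2 × O: no H
  1 × C: 3 H
  1 × N: 2 H
  Total hydrogens = 21.
Molecular formula: C19H21F2NO4

C19H21F2NO4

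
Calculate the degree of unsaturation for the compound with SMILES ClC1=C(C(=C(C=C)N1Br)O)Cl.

Molecular formula from the SMILES: C6H4BrCl2NO.
DoU = (2C + 2 + N − H − X)/2 = (2·6 + 2 + 1 − 4 − 3)/2 = 8/2 = 4.
(Structurally: 1 ring(s) + 3 π bond(s) = 4.)

4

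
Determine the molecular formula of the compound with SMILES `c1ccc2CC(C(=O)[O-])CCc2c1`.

C11H11O2-

Heavy atoms from the SMILES: 11 C, 2 O.
Implicit hydrogens by atom environment:
  4 × C (aromatic): 1 H each → 4
  3 × C: 2 H each → 6
  2 × C (aromatic): no H
  1 × C: 1 H
  1 × C: no H
  1 × O: no H
  1 × O (charge -1): no H
  Total hydrogens = 11.
Net charge -1.
Molecular formula: C11H11O2-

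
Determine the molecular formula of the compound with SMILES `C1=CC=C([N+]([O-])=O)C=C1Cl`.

C6H4ClNO2

Heavy atoms from the SMILES: 6 C, 1 Cl, 1 N, 2 O.
Implicit hydrogens by atom environment:
  4 × C (aromatic): 1 H each → 4
  2 × C (aromatic): no H
  1 × Cl: no H
  1 × N (charge +1): no H
  1 × O: no H
  1 × O (charge -1): no H
  Total hydrogens = 4.
Molecular formula: C6H4ClNO2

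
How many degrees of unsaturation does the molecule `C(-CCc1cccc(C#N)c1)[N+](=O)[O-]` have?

7

Molecular formula from the SMILES: C10H10N2O2.
DoU = (2C + 2 + N − H − X)/2 = (2·10 + 2 + 2 − 10 − 0)/2 = 14/2 = 7.
(Structurally: 1 ring(s) + 6 π bond(s) = 7.)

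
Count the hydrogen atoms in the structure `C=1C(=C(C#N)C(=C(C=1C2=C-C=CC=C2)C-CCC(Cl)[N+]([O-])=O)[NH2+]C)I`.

18

Hydrogens are implicit in SMILES; fill each atom to its normal valence:
  6 × C (aromatic): 1 H each → 6
  6 × C (aromatic): no H
  3 × C: 2 H each → 6
  1 × C: 3 H
  1 × C: 1 H
  1 × C: no H
  1 × Cl: no H
  1 × I: no H
  1 × N (charge +1): 2 H
  1 × N: no H
  1 × N (charge +1): no H
  1 × O: no H
  1 × O (charge -1): no H
  Total hydrogens = 18.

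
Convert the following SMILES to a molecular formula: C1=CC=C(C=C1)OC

C7H8O

Heavy atoms from the SMILES: 7 C, 1 O.
Implicit hydrogens by atom environment:
  5 × C (aromatic): 1 H each → 5
  1 × C: 3 H
  1 × C (aromatic): no H
  1 × O: no H
  Total hydrogens = 8.
Molecular formula: C7H8O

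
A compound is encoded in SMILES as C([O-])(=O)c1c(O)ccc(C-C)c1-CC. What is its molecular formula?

C11H13O3-

Heavy atoms from the SMILES: 11 C, 3 O.
Implicit hydrogens by atom environment:
  4 × C (aromatic): no H
  2 × C: 3 H each → 6
  2 × C: 2 H each → 4
  2 × C (aromatic): 1 H each → 2
  1 × C: no H
  1 × O: 1 H
  1 × O: no H
  1 × O (charge -1): no H
  Total hydrogens = 13.
Net charge -1.
Molecular formula: C11H13O3-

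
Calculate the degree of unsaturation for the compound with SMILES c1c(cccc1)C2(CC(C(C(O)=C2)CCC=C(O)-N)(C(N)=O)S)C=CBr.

Molecular formula from the SMILES: C19H23BrN2O3S.
DoU = (2C + 2 + N − H − X)/2 = (2·19 + 2 + 2 − 23 − 1)/2 = 18/2 = 9.
(Structurally: 2 ring(s) + 7 π bond(s) = 9.)

9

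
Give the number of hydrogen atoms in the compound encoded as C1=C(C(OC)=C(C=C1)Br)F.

6

Hydrogens are implicit in SMILES; fill each atom to its normal valence:
  3 × C (aromatic): 1 H each → 3
  3 × C (aromatic): no H
  1 × Br: no H
  1 × C: 3 H
  1 × F: no H
  1 × O: no H
  Total hydrogens = 6.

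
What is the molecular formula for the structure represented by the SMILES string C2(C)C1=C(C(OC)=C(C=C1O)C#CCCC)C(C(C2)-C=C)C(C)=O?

C21H26O3

Heavy atoms from the SMILES: 21 C, 3 O.
Implicit hydrogens by atom environment:
  5 × C (aromatic): no H
  4 × C: 3 H each → 12
  4 × C: 2 H each → 8
  4 × C: 1 H each → 4
  3 × C: no H
  2 × O: no H
  1 × C (aromatic): 1 H
  1 × O: 1 H
  Total hydrogens = 26.
Molecular formula: C21H26O3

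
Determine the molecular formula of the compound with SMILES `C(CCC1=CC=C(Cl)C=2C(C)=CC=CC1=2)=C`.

C15H15Cl

Heavy atoms from the SMILES: 15 C, 1 Cl.
Implicit hydrogens by atom environment:
  5 × C (aromatic): 1 H each → 5
  5 × C (aromatic): no H
  3 × C: 2 H each → 6
  1 × C: 3 H
  1 × C: 1 H
  1 × Cl: no H
  Total hydrogens = 15.
Molecular formula: C15H15Cl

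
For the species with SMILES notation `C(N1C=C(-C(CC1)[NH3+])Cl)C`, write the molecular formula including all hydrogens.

C7H14ClN2+

Heavy atoms from the SMILES: 7 C, 1 Cl, 2 N.
Implicit hydrogens by atom environment:
  3 × C: 2 H each → 6
  2 × C: 1 H each → 2
  1 × C: 3 H
  1 × C: no H
  1 × Cl: no H
  1 × N (charge +1): 3 H
  1 × N: no H
  Total hydrogens = 14.
Net charge +1.
Molecular formula: C7H14ClN2+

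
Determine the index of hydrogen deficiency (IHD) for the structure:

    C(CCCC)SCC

0

Molecular formula from the SMILES: C7H16S.
DoU = (2C + 2 + N − H − X)/2 = (2·7 + 2 + 0 − 16 − 0)/2 = 0/2 = 0.
(Structurally: 0 ring(s) + 0 π bond(s) = 0.)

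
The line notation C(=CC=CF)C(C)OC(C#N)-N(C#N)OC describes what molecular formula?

Heavy atoms from the SMILES: 10 C, 1 F, 3 N, 2 O.
Implicit hydrogens by atom environment:
  6 × C: 1 H each → 6
  3 × N: no H
  2 × C: 3 H each → 6
  2 × C: no H
  2 × O: no H
  1 × F: no H
  Total hydrogens = 12.
Molecular formula: C10H12FN3O2

C10H12FN3O2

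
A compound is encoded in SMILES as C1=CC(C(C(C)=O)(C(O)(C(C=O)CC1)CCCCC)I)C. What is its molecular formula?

Heavy atoms from the SMILES: 17 C, 1 I, 3 O.
Implicit hydrogens by atom environment:
  6 × C: 2 H each → 12
  5 × C: 1 H each → 5
  3 × C: 3 H each → 9
  3 × C: no H
  2 × O: no H
  1 × I: no H
  1 × O: 1 H
  Total hydrogens = 27.
Molecular formula: C17H27IO3

C17H27IO3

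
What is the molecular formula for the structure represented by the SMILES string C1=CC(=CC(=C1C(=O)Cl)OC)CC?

Heavy atoms from the SMILES: 10 C, 1 Cl, 2 O.
Implicit hydrogens by atom environment:
  3 × C (aromatic): 1 H each → 3
  3 × C (aromatic): no H
  2 × C: 3 H each → 6
  2 × O: no H
  1 × C: 2 H
  1 × C: no H
  1 × Cl: no H
  Total hydrogens = 11.
Molecular formula: C10H11ClO2

C10H11ClO2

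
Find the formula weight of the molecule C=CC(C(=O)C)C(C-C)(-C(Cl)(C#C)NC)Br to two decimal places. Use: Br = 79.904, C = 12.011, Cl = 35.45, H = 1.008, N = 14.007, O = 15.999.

Molecular formula: C12H17BrClNO.
M = 1×79.904 + 12×12.011 + 1×35.45 + 17×1.008 + 1×14.007 + 1×15.999 = 306.63 g/mol.

306.63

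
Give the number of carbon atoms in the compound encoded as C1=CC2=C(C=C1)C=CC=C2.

The symbol for carbon appears 10 times in the SMILES.

10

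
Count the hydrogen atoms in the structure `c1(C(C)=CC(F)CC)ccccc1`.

15

Hydrogens are implicit in SMILES; fill each atom to its normal valence:
  5 × C (aromatic): 1 H each → 5
  2 × C: 3 H each → 6
  2 × C: 1 H each → 2
  1 × C: 2 H
  1 × C: no H
  1 × C (aromatic): no H
  1 × F: no H
  Total hydrogens = 15.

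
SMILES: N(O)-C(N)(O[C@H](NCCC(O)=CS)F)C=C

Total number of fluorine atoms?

The symbol for fluorine appears 1 time in the SMILES.

1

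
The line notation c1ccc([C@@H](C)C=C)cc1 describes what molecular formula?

C10H12

Heavy atoms from the SMILES: 10 C.
Implicit hydrogens by atom environment:
  5 × C (aromatic): 1 H each → 5
  2 × C: 1 H each → 2
  1 × C: 3 H
  1 × C: 2 H
  1 × C (aromatic): no H
  Total hydrogens = 12.
Molecular formula: C10H12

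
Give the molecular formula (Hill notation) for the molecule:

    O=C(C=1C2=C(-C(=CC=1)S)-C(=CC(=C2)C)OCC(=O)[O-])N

C14H12NO4S-

Heavy atoms from the SMILES: 14 C, 1 N, 4 O, 1 S.
Implicit hydrogens by atom environment:
  6 × C (aromatic): no H
  4 × C (aromatic): 1 H each → 4
  3 × O: no H
  2 × C: no H
  1 × C: 3 H
  1 × C: 2 H
  1 × N: 2 H
  1 × O (charge -1): no H
  1 × S: 1 H
  Total hydrogens = 12.
Net charge -1.
Molecular formula: C14H12NO4S-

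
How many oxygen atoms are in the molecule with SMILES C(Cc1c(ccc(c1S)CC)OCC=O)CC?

2

The symbol for oxygen appears 2 times in the SMILES.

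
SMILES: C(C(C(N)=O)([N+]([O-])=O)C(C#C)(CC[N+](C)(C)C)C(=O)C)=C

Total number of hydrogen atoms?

22

Hydrogens are implicit in SMILES; fill each atom to its normal valence:
  5 × C: no H
  4 × C: 3 H each → 12
  3 × C: 2 H each → 6
  3 × O: no H
  2 × C: 1 H each → 2
  2 × N (charge +1): no H
  1 × N: 2 H
  1 × O (charge -1): no H
  Total hydrogens = 22.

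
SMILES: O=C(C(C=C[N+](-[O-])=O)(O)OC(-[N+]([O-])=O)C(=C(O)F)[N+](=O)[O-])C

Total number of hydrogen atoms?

8

Hydrogens are implicit in SMILES; fill each atom to its normal valence:
  5 × O: no H
  4 × C: no H
  3 × C: 1 H each → 3
  3 × N (charge +1): no H
  3 × O (charge -1): no H
  2 × O: 1 H each → 2
  1 × C: 3 H
  1 × F: no H
  Total hydrogens = 8.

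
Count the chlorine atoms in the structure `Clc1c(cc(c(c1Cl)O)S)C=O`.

2

The symbol for chlorine appears 2 times in the SMILES.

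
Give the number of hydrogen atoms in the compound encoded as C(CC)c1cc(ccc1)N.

13

Hydrogens are implicit in SMILES; fill each atom to its normal valence:
  4 × C (aromatic): 1 H each → 4
  2 × C: 2 H each → 4
  2 × C (aromatic): no H
  1 × C: 3 H
  1 × N: 2 H
  Total hydrogens = 13.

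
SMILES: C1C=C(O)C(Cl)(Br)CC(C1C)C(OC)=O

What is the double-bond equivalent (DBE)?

3

Molecular formula from the SMILES: C10H14BrClO3.
DoU = (2C + 2 + N − H − X)/2 = (2·10 + 2 + 0 − 14 − 2)/2 = 6/2 = 3.
(Structurally: 1 ring(s) + 2 π bond(s) = 3.)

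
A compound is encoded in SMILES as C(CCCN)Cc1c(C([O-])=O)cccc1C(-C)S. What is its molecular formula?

C14H20NO2S-

Heavy atoms from the SMILES: 14 C, 1 N, 2 O, 1 S.
Implicit hydrogens by atom environment:
  5 × C: 2 H each → 10
  3 × C (aromatic): 1 H each → 3
  3 × C (aromatic): no H
  1 × C: 3 H
  1 × C: 1 H
  1 × C: no H
  1 × N: 2 H
  1 × O: no H
  1 × O (charge -1): no H
  1 × S: 1 H
  Total hydrogens = 20.
Net charge -1.
Molecular formula: C14H20NO2S-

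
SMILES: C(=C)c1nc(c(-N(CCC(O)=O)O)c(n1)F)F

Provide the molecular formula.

Heavy atoms from the SMILES: 9 C, 2 F, 3 N, 3 O.
Implicit hydrogens by atom environment:
  4 × C (aromatic): no H
  3 × C: 2 H each → 6
  2 × F: no H
  2 × N (aromatic): no H
  2 × O: 1 H each → 2
  1 × C: 1 H
  1 × C: no H
  1 × N: no H
  1 × O: no H
  Total hydrogens = 9.
Molecular formula: C9H9F2N3O3

C9H9F2N3O3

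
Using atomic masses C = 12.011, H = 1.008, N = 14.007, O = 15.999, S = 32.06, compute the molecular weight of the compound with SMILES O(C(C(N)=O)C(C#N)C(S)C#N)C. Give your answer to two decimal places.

199.23

Molecular formula: C7H9N3O2S.
M = 7×12.011 + 9×1.008 + 3×14.007 + 2×15.999 + 1×32.06 = 199.23 g/mol.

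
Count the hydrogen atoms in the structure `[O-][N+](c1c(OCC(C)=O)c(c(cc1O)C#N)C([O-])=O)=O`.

Hydrogens are implicit in SMILES; fill each atom to its normal valence:
  5 × C (aromatic): no H
  4 × O: no H
  3 × C: no H
  2 × O (charge -1): no H
  1 × C: 3 H
  1 × C: 2 H
  1 × C (aromatic): 1 H
  1 × N: no H
  1 × N (charge +1): no H
  1 × O: 1 H
  Total hydrogens = 7.

7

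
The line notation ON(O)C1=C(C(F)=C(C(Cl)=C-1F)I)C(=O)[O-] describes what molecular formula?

Heavy atoms from the SMILES: 7 C, 1 Cl, 2 F, 1 I, 1 N, 4 O.
Implicit hydrogens by atom environment:
  6 × C (aromatic): no H
  2 × F: no H
  2 × O: 1 H each → 2
  1 × C: no H
  1 × Cl: no H
  1 × I: no H
  1 × N: no H
  1 × O: no H
  1 × O (charge -1): no H
  Total hydrogens = 2.
Net charge -1.
Molecular formula: C7H2ClF2INO4-

C7H2ClF2INO4-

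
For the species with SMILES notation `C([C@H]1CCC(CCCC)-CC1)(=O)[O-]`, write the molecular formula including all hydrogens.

Heavy atoms from the SMILES: 11 C, 2 O.
Implicit hydrogens by atom environment:
  7 × C: 2 H each → 14
  2 × C: 1 H each → 2
  1 × C: 3 H
  1 × C: no H
  1 × O: no H
  1 × O (charge -1): no H
  Total hydrogens = 19.
Net charge -1.
Molecular formula: C11H19O2-

C11H19O2-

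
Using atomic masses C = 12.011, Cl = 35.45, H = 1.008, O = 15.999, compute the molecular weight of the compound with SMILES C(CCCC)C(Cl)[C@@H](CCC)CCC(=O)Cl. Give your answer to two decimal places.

267.23

Molecular formula: C13H24Cl2O.
M = 13×12.011 + 2×35.45 + 24×1.008 + 1×15.999 = 267.23 g/mol.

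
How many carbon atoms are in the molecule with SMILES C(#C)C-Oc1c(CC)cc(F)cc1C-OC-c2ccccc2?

19

The symbol for carbon appears 19 times in the SMILES. Lowercase c denotes aromatic carbon and counts toward C.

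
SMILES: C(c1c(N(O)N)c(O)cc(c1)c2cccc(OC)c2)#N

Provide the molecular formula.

C14H13N3O3

Heavy atoms from the SMILES: 14 C, 3 N, 3 O.
Implicit hydrogens by atom environment:
  6 × C (aromatic): 1 H each → 6
  6 × C (aromatic): no H
  2 × N: no H
  2 × O: 1 H each → 2
  1 × C: 3 H
  1 × C: no H
  1 × N: 2 H
  1 × O: no H
  Total hydrogens = 13.
Molecular formula: C14H13N3O3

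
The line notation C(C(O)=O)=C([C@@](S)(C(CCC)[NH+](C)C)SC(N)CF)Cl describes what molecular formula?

Heavy atoms from the SMILES: 12 C, 1 Cl, 1 F, 2 N, 2 O, 2 S.
Implicit hydrogens by atom environment:
  3 × C: 3 H each → 9
  3 × C: 2 H each → 6
  3 × C: 1 H each → 3
  3 × C: no H
  1 × Cl: no H
  1 × F: no H
  1 × N: 2 H
  1 × N (charge +1): 1 H
  1 × O: 1 H
  1 × O: no H
  1 × S: 1 H
  1 × S: no H
  Total hydrogens = 23.
Net charge +1.
Molecular formula: C12H23ClFN2O2S2+

C12H23ClFN2O2S2+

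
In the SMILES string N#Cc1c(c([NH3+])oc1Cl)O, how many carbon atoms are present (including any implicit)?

The symbol for carbon appears 5 times in the SMILES. Lowercase c denotes aromatic carbon and counts toward C.

5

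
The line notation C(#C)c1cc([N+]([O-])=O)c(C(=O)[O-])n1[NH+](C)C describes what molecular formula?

C9H9N3O4

Heavy atoms from the SMILES: 9 C, 3 N, 4 O.
Implicit hydrogens by atom environment:
  3 × C (aromatic): no H
  2 × C: 3 H each → 6
  2 × C: no H
  2 × O: no H
  2 × O (charge -1): no H
  1 × C (aromatic): 1 H
  1 × C: 1 H
  1 × N (charge +1): 1 H
  1 × N (aromatic): no H
  1 × N (charge +1): no H
  Total hydrogens = 9.
Molecular formula: C9H9N3O4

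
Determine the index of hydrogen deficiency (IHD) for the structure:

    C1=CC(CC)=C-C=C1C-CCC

Molecular formula from the SMILES: C12H18.
DoU = (2C + 2 + N − H − X)/2 = (2·12 + 2 + 0 − 18 − 0)/2 = 8/2 = 4.
(Structurally: 1 ring(s) + 3 π bond(s) = 4.)

4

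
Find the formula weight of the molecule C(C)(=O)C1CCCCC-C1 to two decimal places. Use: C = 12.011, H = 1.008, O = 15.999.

140.23

Molecular formula: C9H16O.
M = 9×12.011 + 16×1.008 + 1×15.999 = 140.23 g/mol.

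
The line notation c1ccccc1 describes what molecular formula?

C6H6

Heavy atoms from the SMILES: 6 C.
Implicit hydrogens by atom environment:
  6 × C (aromatic): 1 H each → 6
  Total hydrogens = 6.
Molecular formula: C6H6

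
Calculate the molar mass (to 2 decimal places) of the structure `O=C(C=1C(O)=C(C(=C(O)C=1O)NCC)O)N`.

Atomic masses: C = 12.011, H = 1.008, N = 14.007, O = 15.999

Molecular formula: C9H12N2O5.
M = 9×12.011 + 12×1.008 + 2×14.007 + 5×15.999 = 228.20 g/mol.

228.20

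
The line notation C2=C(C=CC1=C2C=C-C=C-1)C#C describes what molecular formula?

Heavy atoms from the SMILES: 12 C.
Implicit hydrogens by atom environment:
  7 × C (aromatic): 1 H each → 7
  3 × C (aromatic): no H
  1 × C: 1 H
  1 × C: no H
  Total hydrogens = 8.
Molecular formula: C12H8

C12H8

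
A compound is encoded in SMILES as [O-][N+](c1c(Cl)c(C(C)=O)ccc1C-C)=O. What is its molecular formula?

Heavy atoms from the SMILES: 10 C, 1 Cl, 1 N, 3 O.
Implicit hydrogens by atom environment:
  4 × C (aromatic): no H
  2 × C: 3 H each → 6
  2 × C (aromatic): 1 H each → 2
  2 × O: no H
  1 × C: 2 H
  1 × C: no H
  1 × Cl: no H
  1 × N (charge +1): no H
  1 × O (charge -1): no H
  Total hydrogens = 10.
Molecular formula: C10H10ClNO3

C10H10ClNO3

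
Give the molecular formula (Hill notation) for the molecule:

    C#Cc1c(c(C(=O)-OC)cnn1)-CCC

C11H12N2O2

Heavy atoms from the SMILES: 11 C, 2 N, 2 O.
Implicit hydrogens by atom environment:
  3 × C (aromatic): no H
  2 × C: 3 H each → 6
  2 × C: 2 H each → 4
  2 × C: no H
  2 × N (aromatic): no H
  2 × O: no H
  1 × C (aromatic): 1 H
  1 × C: 1 H
  Total hydrogens = 12.
Molecular formula: C11H12N2O2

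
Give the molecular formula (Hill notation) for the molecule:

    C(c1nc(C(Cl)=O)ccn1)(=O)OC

Heavy atoms from the SMILES: 7 C, 1 Cl, 2 N, 3 O.
Implicit hydrogens by atom environment:
  3 × O: no H
  2 × C (aromatic): 1 H each → 2
  2 × C (aromatic): no H
  2 × C: no H
  2 × N (aromatic): no H
  1 × C: 3 H
  1 × Cl: no H
  Total hydrogens = 5.
Molecular formula: C7H5ClN2O3

C7H5ClN2O3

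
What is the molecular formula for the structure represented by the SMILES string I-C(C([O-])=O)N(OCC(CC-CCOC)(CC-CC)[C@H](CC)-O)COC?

Heavy atoms from the SMILES: 18 C, 1 I, 1 N, 6 O.
Implicit hydrogens by atom environment:
  10 × C: 2 H each → 20
  4 × C: 3 H each → 12
  4 × O: no H
  2 × C: 1 H each → 2
  2 × C: no H
  1 × I: no H
  1 × N: no H
  1 × O: 1 H
  1 × O (charge -1): no H
  Total hydrogens = 35.
Net charge -1.
Molecular formula: C18H35INO6-

C18H35INO6-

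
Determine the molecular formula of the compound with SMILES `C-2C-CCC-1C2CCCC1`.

Heavy atoms from the SMILES: 10 C.
Implicit hydrogens by atom environment:
  8 × C: 2 H each → 16
  2 × C: 1 H each → 2
  Total hydrogens = 18.
Molecular formula: C10H18

C10H18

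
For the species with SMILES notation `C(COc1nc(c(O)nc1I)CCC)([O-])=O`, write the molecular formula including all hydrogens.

Heavy atoms from the SMILES: 9 C, 1 I, 2 N, 4 O.
Implicit hydrogens by atom environment:
  4 × C (aromatic): no H
  3 × C: 2 H each → 6
  2 × N (aromatic): no H
  2 × O: no H
  1 × C: 3 H
  1 × C: no H
  1 × I: no H
  1 × O: 1 H
  1 × O (charge -1): no H
  Total hydrogens = 10.
Net charge -1.
Molecular formula: C9H10IN2O4-

C9H10IN2O4-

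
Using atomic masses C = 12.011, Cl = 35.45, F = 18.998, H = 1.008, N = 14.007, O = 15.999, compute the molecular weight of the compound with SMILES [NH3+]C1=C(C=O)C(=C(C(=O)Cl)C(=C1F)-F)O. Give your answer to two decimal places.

Molecular formula: C8H5ClF2NO3+.
M = 8×12.011 + 1×35.45 + 2×18.998 + 5×1.008 + 1×14.007 + 3×15.999 = 236.58 g/mol.

236.58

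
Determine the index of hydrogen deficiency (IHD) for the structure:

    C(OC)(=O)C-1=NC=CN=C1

Molecular formula from the SMILES: C6H6N2O2.
DoU = (2C + 2 + N − H − X)/2 = (2·6 + 2 + 2 − 6 − 0)/2 = 10/2 = 5.
(Structurally: 1 ring(s) + 4 π bond(s) = 5.)

5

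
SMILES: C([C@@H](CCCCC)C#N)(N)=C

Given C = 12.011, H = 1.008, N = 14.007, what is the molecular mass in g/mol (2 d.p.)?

152.24

Molecular formula: C9H16N2.
M = 9×12.011 + 16×1.008 + 2×14.007 = 152.24 g/mol.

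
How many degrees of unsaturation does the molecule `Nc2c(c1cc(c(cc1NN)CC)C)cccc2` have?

Molecular formula from the SMILES: C15H19N3.
DoU = (2C + 2 + N − H − X)/2 = (2·15 + 2 + 3 − 19 − 0)/2 = 16/2 = 8.
(Structurally: 2 ring(s) + 6 π bond(s) = 8.)

8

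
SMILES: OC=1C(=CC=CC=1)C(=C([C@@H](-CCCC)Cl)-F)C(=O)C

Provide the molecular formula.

Heavy atoms from the SMILES: 15 C, 1 Cl, 1 F, 2 O.
Implicit hydrogens by atom environment:
  4 × C (aromatic): 1 H each → 4
  3 × C: 2 H each → 6
  3 × C: no H
  2 × C: 3 H each → 6
  2 × C (aromatic): no H
  1 × C: 1 H
  1 × Cl: no H
  1 × F: no H
  1 × O: 1 H
  1 × O: no H
  Total hydrogens = 18.
Molecular formula: C15H18ClFO2

C15H18ClFO2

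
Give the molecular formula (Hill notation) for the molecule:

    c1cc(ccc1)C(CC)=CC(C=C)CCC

C16H22

Heavy atoms from the SMILES: 16 C.
Implicit hydrogens by atom environment:
  5 × C (aromatic): 1 H each → 5
  4 × C: 2 H each → 8
  3 × C: 1 H each → 3
  2 × C: 3 H each → 6
  1 × C: no H
  1 × C (aromatic): no H
  Total hydrogens = 22.
Molecular formula: C16H22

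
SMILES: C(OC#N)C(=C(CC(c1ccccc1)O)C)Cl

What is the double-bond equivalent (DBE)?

Molecular formula from the SMILES: C13H14ClNO2.
DoU = (2C + 2 + N − H − X)/2 = (2·13 + 2 + 1 − 14 − 1)/2 = 14/2 = 7.
(Structurally: 1 ring(s) + 6 π bond(s) = 7.)

7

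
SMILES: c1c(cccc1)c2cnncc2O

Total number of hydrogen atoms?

Hydrogens are implicit in SMILES; fill each atom to its normal valence:
  7 × C (aromatic): 1 H each → 7
  3 × C (aromatic): no H
  2 × N (aromatic): no H
  1 × O: 1 H
  Total hydrogens = 8.

8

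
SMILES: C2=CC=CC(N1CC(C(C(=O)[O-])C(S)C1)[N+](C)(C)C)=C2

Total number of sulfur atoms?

1

The symbol for sulfur appears 1 time in the SMILES.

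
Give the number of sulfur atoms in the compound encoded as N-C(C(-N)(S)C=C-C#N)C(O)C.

The symbol for sulfur appears 1 time in the SMILES.

1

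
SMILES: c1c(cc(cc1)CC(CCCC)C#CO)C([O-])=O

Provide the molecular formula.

Heavy atoms from the SMILES: 15 C, 3 O.
Implicit hydrogens by atom environment:
  4 × C: 2 H each → 8
  4 × C (aromatic): 1 H each → 4
  3 × C: no H
  2 × C (aromatic): no H
  1 × C: 3 H
  1 × C: 1 H
  1 × O: 1 H
  1 × O: no H
  1 × O (charge -1): no H
  Total hydrogens = 17.
Net charge -1.
Molecular formula: C15H17O3-

C15H17O3-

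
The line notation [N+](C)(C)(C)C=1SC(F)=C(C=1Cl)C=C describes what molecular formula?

Heavy atoms from the SMILES: 9 C, 1 Cl, 1 F, 1 N, 1 S.
Implicit hydrogens by atom environment:
  4 × C (aromatic): no H
  3 × C: 3 H each → 9
  1 × C: 2 H
  1 × C: 1 H
  1 × Cl: no H
  1 × F: no H
  1 × N (charge +1): no H
  1 × S (aromatic): no H
  Total hydrogens = 12.
Net charge +1.
Molecular formula: C9H12ClFNS+

C9H12ClFNS+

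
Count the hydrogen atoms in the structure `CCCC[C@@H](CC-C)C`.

Hydrogens are implicit in SMILES; fill each atom to its normal valence:
  5 × C: 2 H each → 10
  3 × C: 3 H each → 9
  1 × C: 1 H
  Total hydrogens = 20.

20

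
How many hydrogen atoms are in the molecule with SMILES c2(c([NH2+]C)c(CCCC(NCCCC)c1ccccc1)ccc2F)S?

30

Hydrogens are implicit in SMILES; fill each atom to its normal valence:
  7 × C (aromatic): 1 H each → 7
  6 × C: 2 H each → 12
  5 × C (aromatic): no H
  2 × C: 3 H each → 6
  1 × C: 1 H
  1 × F: no H
  1 × N (charge +1): 2 H
  1 × N: 1 H
  1 × S: 1 H
  Total hydrogens = 30.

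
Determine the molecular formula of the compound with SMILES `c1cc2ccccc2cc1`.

Heavy atoms from the SMILES: 10 C.
Implicit hydrogens by atom environment:
  8 × C (aromatic): 1 H each → 8
  2 × C (aromatic): no H
  Total hydrogens = 8.
Molecular formula: C10H8

C10H8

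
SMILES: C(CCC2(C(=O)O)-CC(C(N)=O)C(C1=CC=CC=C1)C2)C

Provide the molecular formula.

Heavy atoms from the SMILES: 17 C, 1 N, 3 O.
Implicit hydrogens by atom environment:
  5 × C: 2 H each → 10
  5 × C (aromatic): 1 H each → 5
  3 × C: no H
  2 × C: 1 H each → 2
  2 × O: no H
  1 × C: 3 H
  1 × C (aromatic): no H
  1 × N: 2 H
  1 × O: 1 H
  Total hydrogens = 23.
Molecular formula: C17H23NO3

C17H23NO3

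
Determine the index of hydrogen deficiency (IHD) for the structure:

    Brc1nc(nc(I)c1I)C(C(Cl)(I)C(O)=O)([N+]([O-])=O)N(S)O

Molecular formula from the SMILES: C7H3BrClI3N4O5S.
DoU = (2C + 2 + N − H − X)/2 = (2·7 + 2 + 4 − 3 − 5)/2 = 12/2 = 6.
(Structurally: 1 ring(s) + 5 π bond(s) = 6.)

6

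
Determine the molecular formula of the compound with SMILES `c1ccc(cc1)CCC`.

C9H12

Heavy atoms from the SMILES: 9 C.
Implicit hydrogens by atom environment:
  5 × C (aromatic): 1 H each → 5
  2 × C: 2 H each → 4
  1 × C: 3 H
  1 × C (aromatic): no H
  Total hydrogens = 12.
Molecular formula: C9H12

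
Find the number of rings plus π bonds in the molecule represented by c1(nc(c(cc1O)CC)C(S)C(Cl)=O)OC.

Molecular formula from the SMILES: C10H12ClNO3S.
DoU = (2C + 2 + N − H − X)/2 = (2·10 + 2 + 1 − 12 − 1)/2 = 10/2 = 5.
(Structurally: 1 ring(s) + 4 π bond(s) = 5.)

5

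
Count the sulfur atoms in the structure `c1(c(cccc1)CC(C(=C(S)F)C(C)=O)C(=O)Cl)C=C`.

1

The symbol for sulfur appears 1 time in the SMILES.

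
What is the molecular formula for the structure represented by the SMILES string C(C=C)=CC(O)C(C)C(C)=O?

Heavy atoms from the SMILES: 9 C, 2 O.
Implicit hydrogens by atom environment:
  5 × C: 1 H each → 5
  2 × C: 3 H each → 6
  1 × C: 2 H
  1 × C: no H
  1 × O: 1 H
  1 × O: no H
  Total hydrogens = 14.
Molecular formula: C9H14O2

C9H14O2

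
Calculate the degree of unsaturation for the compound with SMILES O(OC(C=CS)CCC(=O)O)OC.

2

Molecular formula from the SMILES: C7H12O5S.
DoU = (2C + 2 + N − H − X)/2 = (2·7 + 2 + 0 − 12 − 0)/2 = 4/2 = 2.
(Structurally: 0 ring(s) + 2 π bond(s) = 2.)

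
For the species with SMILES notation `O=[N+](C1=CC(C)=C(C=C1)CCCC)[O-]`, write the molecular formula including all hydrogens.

Heavy atoms from the SMILES: 11 C, 1 N, 2 O.
Implicit hydrogens by atom environment:
  3 × C: 2 H each → 6
  3 × C (aromatic): 1 H each → 3
  3 × C (aromatic): no H
  2 × C: 3 H each → 6
  1 × N (charge +1): no H
  1 × O: no H
  1 × O (charge -1): no H
  Total hydrogens = 15.
Molecular formula: C11H15NO2

C11H15NO2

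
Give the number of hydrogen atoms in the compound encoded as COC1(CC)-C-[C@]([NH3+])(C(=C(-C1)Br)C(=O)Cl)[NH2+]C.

20

Hydrogens are implicit in SMILES; fill each atom to its normal valence:
  5 × C: no H
  3 × C: 3 H each → 9
  3 × C: 2 H each → 6
  2 × O: no H
  1 × Br: no H
  1 × Cl: no H
  1 × N (charge +1): 3 H
  1 × N (charge +1): 2 H
  Total hydrogens = 20.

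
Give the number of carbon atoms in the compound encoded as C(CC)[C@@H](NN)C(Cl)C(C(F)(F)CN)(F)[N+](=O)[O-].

8

The symbol for carbon appears 8 times in the SMILES. (Cl is a single chlorine, not C + l.)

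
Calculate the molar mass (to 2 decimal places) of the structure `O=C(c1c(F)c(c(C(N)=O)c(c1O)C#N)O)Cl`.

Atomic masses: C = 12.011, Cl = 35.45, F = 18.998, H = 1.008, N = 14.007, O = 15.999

258.59

Molecular formula: C9H4ClFN2O4.
M = 9×12.011 + 1×35.45 + 1×18.998 + 4×1.008 + 2×14.007 + 4×15.999 = 258.59 g/mol.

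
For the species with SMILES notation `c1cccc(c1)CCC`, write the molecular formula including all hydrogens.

C9H12

Heavy atoms from the SMILES: 9 C.
Implicit hydrogens by atom environment:
  5 × C (aromatic): 1 H each → 5
  2 × C: 2 H each → 4
  1 × C: 3 H
  1 × C (aromatic): no H
  Total hydrogens = 12.
Molecular formula: C9H12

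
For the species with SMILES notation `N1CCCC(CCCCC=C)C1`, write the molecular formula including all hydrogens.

Heavy atoms from the SMILES: 11 C, 1 N.
Implicit hydrogens by atom environment:
  9 × C: 2 H each → 18
  2 × C: 1 H each → 2
  1 × N: 1 H
  Total hydrogens = 21.
Molecular formula: C11H21N

C11H21N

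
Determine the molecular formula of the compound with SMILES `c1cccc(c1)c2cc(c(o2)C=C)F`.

Heavy atoms from the SMILES: 12 C, 1 F, 1 O.
Implicit hydrogens by atom environment:
  6 × C (aromatic): 1 H each → 6
  4 × C (aromatic): no H
  1 × C: 2 H
  1 × C: 1 H
  1 × F: no H
  1 × O (aromatic): no H
  Total hydrogens = 9.
Molecular formula: C12H9FO

C12H9FO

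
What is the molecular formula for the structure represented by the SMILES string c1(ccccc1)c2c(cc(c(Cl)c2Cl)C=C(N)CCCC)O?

Heavy atoms from the SMILES: 18 C, 2 Cl, 1 N, 1 O.
Implicit hydrogens by atom environment:
  6 × C (aromatic): 1 H each → 6
  6 × C (aromatic): no H
  3 × C: 2 H each → 6
  2 × Cl: no H
  1 × C: 3 H
  1 × C: 1 H
  1 × C: no H
  1 × N: 2 H
  1 × O: 1 H
  Total hydrogens = 19.
Molecular formula: C18H19Cl2NO

C18H19Cl2NO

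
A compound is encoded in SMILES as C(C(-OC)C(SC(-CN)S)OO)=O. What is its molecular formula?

Heavy atoms from the SMILES: 6 C, 1 N, 4 O, 2 S.
Implicit hydrogens by atom environment:
  4 × C: 1 H each → 4
  3 × O: no H
  1 × C: 3 H
  1 × C: 2 H
  1 × N: 2 H
  1 × O: 1 H
  1 × S: 1 H
  1 × S: no H
  Total hydrogens = 13.
Molecular formula: C6H13NO4S2

C6H13NO4S2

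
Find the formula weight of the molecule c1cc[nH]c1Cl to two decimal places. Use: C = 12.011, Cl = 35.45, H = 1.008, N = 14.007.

Molecular formula: C4H4ClN.
M = 4×12.011 + 1×35.45 + 4×1.008 + 1×14.007 = 101.53 g/mol.

101.53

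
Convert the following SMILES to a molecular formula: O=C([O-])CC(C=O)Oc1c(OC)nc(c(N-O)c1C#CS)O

Heavy atoms from the SMILES: 12 C, 2 N, 7 O, 1 S.
Implicit hydrogens by atom environment:
  5 × C (aromatic): no H
  4 × O: no H
  3 × C: no H
  2 × C: 1 H each → 2
  2 × O: 1 H each → 2
  1 × C: 3 H
  1 × C: 2 H
  1 × N: 1 H
  1 × N (aromatic): no H
  1 × O (charge -1): no H
  1 × S: 1 H
  Total hydrogens = 11.
Net charge -1.
Molecular formula: C12H11N2O7S-

C12H11N2O7S-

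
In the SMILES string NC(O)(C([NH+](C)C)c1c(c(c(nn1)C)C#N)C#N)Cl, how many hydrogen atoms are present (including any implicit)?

Hydrogens are implicit in SMILES; fill each atom to its normal valence:
  4 × C (aromatic): no H
  3 × C: 3 H each → 9
  3 × C: no H
  2 × N (aromatic): no H
  2 × N: no H
  1 × C: 1 H
  1 × Cl: no H
  1 × N: 2 H
  1 × N (charge +1): 1 H
  1 × O: 1 H
  Total hydrogens = 14.

14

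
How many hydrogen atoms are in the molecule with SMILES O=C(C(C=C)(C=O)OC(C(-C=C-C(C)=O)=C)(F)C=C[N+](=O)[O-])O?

Hydrogens are implicit in SMILES; fill each atom to its normal valence:
  6 × C: 1 H each → 6
  5 × C: no H
  5 × O: no H
  2 × C: 2 H each → 4
  1 × C: 3 H
  1 × F: no H
  1 × N (charge +1): no H
  1 × O: 1 H
  1 × O (charge -1): no H
  Total hydrogens = 14.

14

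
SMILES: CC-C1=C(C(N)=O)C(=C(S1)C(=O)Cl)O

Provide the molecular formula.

C8H8ClNO3S

Heavy atoms from the SMILES: 8 C, 1 Cl, 1 N, 3 O, 1 S.
Implicit hydrogens by atom environment:
  4 × C (aromatic): no H
  2 × C: no H
  2 × O: no H
  1 × C: 3 H
  1 × C: 2 H
  1 × Cl: no H
  1 × N: 2 H
  1 × O: 1 H
  1 × S (aromatic): no H
  Total hydrogens = 8.
Molecular formula: C8H8ClNO3S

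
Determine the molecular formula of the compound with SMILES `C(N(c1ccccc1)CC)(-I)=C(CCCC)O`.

C14H20INO

Heavy atoms from the SMILES: 14 C, 1 I, 1 N, 1 O.
Implicit hydrogens by atom environment:
  5 × C (aromatic): 1 H each → 5
  4 × C: 2 H each → 8
  2 × C: 3 H each → 6
  2 × C: no H
  1 × C (aromatic): no H
  1 × I: no H
  1 × N: no H
  1 × O: 1 H
  Total hydrogens = 20.
Molecular formula: C14H20INO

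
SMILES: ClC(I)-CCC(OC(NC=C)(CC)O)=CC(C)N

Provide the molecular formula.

C12H22ClIN2O2

Heavy atoms from the SMILES: 12 C, 1 Cl, 1 I, 2 N, 2 O.
Implicit hydrogens by atom environment:
  4 × C: 2 H each → 8
  4 × C: 1 H each → 4
  2 × C: 3 H each → 6
  2 × C: no H
  1 × Cl: no H
  1 × I: no H
  1 × N: 2 H
  1 × N: 1 H
  1 × O: 1 H
  1 × O: no H
  Total hydrogens = 22.
Molecular formula: C12H22ClIN2O2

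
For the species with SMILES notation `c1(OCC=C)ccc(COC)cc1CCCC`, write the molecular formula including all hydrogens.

Heavy atoms from the SMILES: 15 C, 2 O.
Implicit hydrogens by atom environment:
  6 × C: 2 H each → 12
  3 × C (aromatic): 1 H each → 3
  3 × C (aromatic): no H
  2 × C: 3 H each → 6
  2 × O: no H
  1 × C: 1 H
  Total hydrogens = 22.
Molecular formula: C15H22O2

C15H22O2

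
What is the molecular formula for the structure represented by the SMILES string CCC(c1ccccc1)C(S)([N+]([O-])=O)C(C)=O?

Heavy atoms from the SMILES: 12 C, 1 N, 3 O, 1 S.
Implicit hydrogens by atom environment:
  5 × C (aromatic): 1 H each → 5
  2 × C: 3 H each → 6
  2 × C: no H
  2 × O: no H
  1 × C: 2 H
  1 × C: 1 H
  1 × C (aromatic): no H
  1 × N (charge +1): no H
  1 × O (charge -1): no H
  1 × S: 1 H
  Total hydrogens = 15.
Molecular formula: C12H15NO3S

C12H15NO3S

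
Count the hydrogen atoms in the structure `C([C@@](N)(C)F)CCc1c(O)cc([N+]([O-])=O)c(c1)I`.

Hydrogens are implicit in SMILES; fill each atom to its normal valence:
  4 × C (aromatic): no H
  3 × C: 2 H each → 6
  2 × C (aromatic): 1 H each → 2
  1 × C: 3 H
  1 × C: no H
  1 × F: no H
  1 × I: no H
  1 × N: 2 H
  1 × N (charge +1): no H
  1 × O: 1 H
  1 × O: no H
  1 × O (charge -1): no H
  Total hydrogens = 14.

14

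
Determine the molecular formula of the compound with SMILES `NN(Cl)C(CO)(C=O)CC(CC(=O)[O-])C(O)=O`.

C8H12ClN2O6-

Heavy atoms from the SMILES: 8 C, 1 Cl, 2 N, 6 O.
Implicit hydrogens by atom environment:
  3 × C: 2 H each → 6
  3 × C: no H
  3 × O: no H
  2 × C: 1 H each → 2
  2 × O: 1 H each → 2
  1 × Cl: no H
  1 × N: 2 H
  1 × N: no H
  1 × O (charge -1): no H
  Total hydrogens = 12.
Net charge -1.
Molecular formula: C8H12ClN2O6-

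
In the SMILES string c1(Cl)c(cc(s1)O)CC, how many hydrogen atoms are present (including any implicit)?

Hydrogens are implicit in SMILES; fill each atom to its normal valence:
  3 × C (aromatic): no H
  1 × C: 3 H
  1 × C: 2 H
  1 × C (aromatic): 1 H
  1 × Cl: no H
  1 × O: 1 H
  1 × S (aromatic): no H
  Total hydrogens = 7.

7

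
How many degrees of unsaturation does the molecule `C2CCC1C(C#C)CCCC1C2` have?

Molecular formula from the SMILES: C12H18.
DoU = (2C + 2 + N − H − X)/2 = (2·12 + 2 + 0 − 18 − 0)/2 = 8/2 = 4.
(Structurally: 2 ring(s) + 2 π bond(s) = 4.)

4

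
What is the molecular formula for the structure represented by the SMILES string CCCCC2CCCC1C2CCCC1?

Heavy atoms from the SMILES: 14 C.
Implicit hydrogens by atom environment:
  10 × C: 2 H each → 20
  3 × C: 1 H each → 3
  1 × C: 3 H
  Total hydrogens = 26.
Molecular formula: C14H26

C14H26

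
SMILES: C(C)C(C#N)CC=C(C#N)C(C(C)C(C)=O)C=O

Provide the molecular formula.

C14H18N2O2

Heavy atoms from the SMILES: 14 C, 2 N, 2 O.
Implicit hydrogens by atom environment:
  5 × C: 1 H each → 5
  4 × C: no H
  3 × C: 3 H each → 9
  2 × C: 2 H each → 4
  2 × N: no H
  2 × O: no H
  Total hydrogens = 18.
Molecular formula: C14H18N2O2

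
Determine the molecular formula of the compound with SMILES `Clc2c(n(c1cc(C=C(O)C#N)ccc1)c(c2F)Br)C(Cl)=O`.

C14H6BrCl2FN2O2

Heavy atoms from the SMILES: 1 Br, 14 C, 2 Cl, 1 F, 2 N, 2 O.
Implicit hydrogens by atom environment:
  6 × C (aromatic): no H
  4 × C (aromatic): 1 H each → 4
  3 × C: no H
  2 × Cl: no H
  1 × Br: no H
  1 × C: 1 H
  1 × F: no H
  1 × N (aromatic): no H
  1 × N: no H
  1 × O: 1 H
  1 × O: no H
  Total hydrogens = 6.
Molecular formula: C14H6BrCl2FN2O2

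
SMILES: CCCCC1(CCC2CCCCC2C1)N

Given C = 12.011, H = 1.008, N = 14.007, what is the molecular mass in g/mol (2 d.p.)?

Molecular formula: C14H27N.
M = 14×12.011 + 27×1.008 + 1×14.007 = 209.38 g/mol.

209.38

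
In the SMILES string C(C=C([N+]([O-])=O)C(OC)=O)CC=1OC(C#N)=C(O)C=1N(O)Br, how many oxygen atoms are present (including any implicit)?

The symbol for oxygen appears 7 times in the SMILES.

7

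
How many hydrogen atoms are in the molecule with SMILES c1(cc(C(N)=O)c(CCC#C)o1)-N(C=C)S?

Hydrogens are implicit in SMILES; fill each atom to its normal valence:
  3 × C: 2 H each → 6
  3 × C (aromatic): no H
  2 × C: 1 H each → 2
  2 × C: no H
  1 × C (aromatic): 1 H
  1 × N: 2 H
  1 × N: no H
  1 × O (aromatic): no H
  1 × O: no H
  1 × S: 1 H
  Total hydrogens = 12.

12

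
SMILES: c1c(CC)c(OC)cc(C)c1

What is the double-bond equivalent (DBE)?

Molecular formula from the SMILES: C10H14O.
DoU = (2C + 2 + N − H − X)/2 = (2·10 + 2 + 0 − 14 − 0)/2 = 8/2 = 4.
(Structurally: 1 ring(s) + 3 π bond(s) = 4.)

4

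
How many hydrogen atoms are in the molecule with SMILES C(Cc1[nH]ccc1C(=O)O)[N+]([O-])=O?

Hydrogens are implicit in SMILES; fill each atom to its normal valence:
  2 × C: 2 H each → 4
  2 × C (aromatic): 1 H each → 2
  2 × C (aromatic): no H
  2 × O: no H
  1 × C: no H
  1 × N (aromatic): 1 H
  1 × N (charge +1): no H
  1 × O: 1 H
  1 × O (charge -1): no H
  Total hydrogens = 8.

8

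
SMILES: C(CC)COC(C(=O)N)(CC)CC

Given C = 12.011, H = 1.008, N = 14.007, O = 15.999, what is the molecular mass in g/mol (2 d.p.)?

Molecular formula: C10H21NO2.
M = 10×12.011 + 21×1.008 + 1×14.007 + 2×15.999 = 187.28 g/mol.

187.28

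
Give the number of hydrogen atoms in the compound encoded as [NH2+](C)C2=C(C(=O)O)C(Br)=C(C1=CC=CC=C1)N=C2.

Hydrogens are implicit in SMILES; fill each atom to its normal valence:
  6 × C (aromatic): 1 H each → 6
  5 × C (aromatic): no H
  1 × Br: no H
  1 × C: 3 H
  1 × C: no H
  1 × N (charge +1): 2 H
  1 × N (aromatic): no H
  1 × O: 1 H
  1 × O: no H
  Total hydrogens = 12.

12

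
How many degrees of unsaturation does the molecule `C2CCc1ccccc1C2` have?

Molecular formula from the SMILES: C10H12.
DoU = (2C + 2 + N − H − X)/2 = (2·10 + 2 + 0 − 12 − 0)/2 = 10/2 = 5.
(Structurally: 2 ring(s) + 3 π bond(s) = 5.)

5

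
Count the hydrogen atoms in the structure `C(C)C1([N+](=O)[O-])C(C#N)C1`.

Hydrogens are implicit in SMILES; fill each atom to its normal valence:
  2 × C: 2 H each → 4
  2 × C: no H
  1 × C: 3 H
  1 × C: 1 H
  1 × N (charge +1): no H
  1 × N: no H
  1 × O: no H
  1 × O (charge -1): no H
  Total hydrogens = 8.

8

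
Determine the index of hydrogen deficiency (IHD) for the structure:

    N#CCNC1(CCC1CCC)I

3

Molecular formula from the SMILES: C9H15IN2.
DoU = (2C + 2 + N − H − X)/2 = (2·9 + 2 + 2 − 15 − 1)/2 = 6/2 = 3.
(Structurally: 1 ring(s) + 2 π bond(s) = 3.)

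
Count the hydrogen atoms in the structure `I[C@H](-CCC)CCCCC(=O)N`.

18

Hydrogens are implicit in SMILES; fill each atom to its normal valence:
  6 × C: 2 H each → 12
  1 × C: 3 H
  1 × C: 1 H
  1 × C: no H
  1 × I: no H
  1 × N: 2 H
  1 × O: no H
  Total hydrogens = 18.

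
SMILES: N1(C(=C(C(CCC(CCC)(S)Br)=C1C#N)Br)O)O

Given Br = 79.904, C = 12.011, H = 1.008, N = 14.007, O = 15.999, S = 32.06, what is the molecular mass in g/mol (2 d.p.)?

398.11

Molecular formula: C11H14Br2N2O2S.
M = 2×79.904 + 11×12.011 + 14×1.008 + 2×14.007 + 2×15.999 + 1×32.06 = 398.11 g/mol.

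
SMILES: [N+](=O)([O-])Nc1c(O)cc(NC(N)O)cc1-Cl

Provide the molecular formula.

Heavy atoms from the SMILES: 7 C, 1 Cl, 4 N, 4 O.
Implicit hydrogens by atom environment:
  4 × C (aromatic): no H
  2 × C (aromatic): 1 H each → 2
  2 × N: 1 H each → 2
  2 × O: 1 H each → 2
  1 × C: 1 H
  1 × Cl: no H
  1 × N: 2 H
  1 × N (charge +1): no H
  1 × O: no H
  1 × O (charge -1): no H
  Total hydrogens = 9.
Molecular formula: C7H9ClN4O4

C7H9ClN4O4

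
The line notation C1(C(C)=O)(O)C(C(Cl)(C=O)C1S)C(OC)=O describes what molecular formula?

Heavy atoms from the SMILES: 9 C, 1 Cl, 5 O, 1 S.
Implicit hydrogens by atom environment:
  4 × C: no H
  4 × O: no H
  3 × C: 1 H each → 3
  2 × C: 3 H each → 6
  1 × Cl: no H
  1 × O: 1 H
  1 × S: 1 H
  Total hydrogens = 11.
Molecular formula: C9H11ClO5S

C9H11ClO5S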